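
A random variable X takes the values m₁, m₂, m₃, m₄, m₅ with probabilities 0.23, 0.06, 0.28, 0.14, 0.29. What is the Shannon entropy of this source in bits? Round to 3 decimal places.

2.160 bits

H = −Σ pᵢ log₂ pᵢ.
−0.23·log₂(0.23) = 0.4877
−0.06·log₂(0.06) = 0.2435
−0.28·log₂(0.28) = 0.5142
−0.14·log₂(0.14) = 0.3971
−0.29·log₂(0.29) = 0.5179
Sum ≈ 2.1604 → 2.160 bits.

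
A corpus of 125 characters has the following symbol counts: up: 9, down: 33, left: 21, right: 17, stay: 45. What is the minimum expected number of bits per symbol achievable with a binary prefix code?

Probabilities are the counts divided by 125.
Repeatedly combine the two least-probable nodes; the expected code length is the sum of the merged weights.
merge 9/125 + 17/125 → 26/125
merge 21/125 + 26/125 → 47/125
merge 33/125 + 9/25 → 78/125
merge 47/125 + 78/125 → 1
L = 26/125 + 47/125 + 78/125 + 1 = 276/125 = 2.208 bits/symbol.

2.208 bits/symbol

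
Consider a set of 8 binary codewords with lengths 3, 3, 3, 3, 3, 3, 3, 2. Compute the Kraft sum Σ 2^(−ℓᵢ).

With common denominator 2^3 = 8: Σ 2^(−ℓᵢ) = 1/8 + 1/8 + 1/8 + 1/8 + 1/8 + 1/8 + 1/8 + 2/8 = 9/8 = 1.125.

1.125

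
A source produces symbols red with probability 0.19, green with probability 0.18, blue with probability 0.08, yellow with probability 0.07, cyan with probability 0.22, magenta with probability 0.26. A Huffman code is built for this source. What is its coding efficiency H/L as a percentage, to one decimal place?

98.6%

Entropy H = −Σ p log₂ p ≈ 2.4465 bits.
Huffman merges: 7/100+2/25→3/20; 3/20+9/50→33/100; 19/100+11/50→41/100; 13/50+33/100→59/100; 41/100+59/100→1. L = 62/25 ≈ 2.4800.
Efficiency = H/L = 2.4465/2.4800 = 98.6%.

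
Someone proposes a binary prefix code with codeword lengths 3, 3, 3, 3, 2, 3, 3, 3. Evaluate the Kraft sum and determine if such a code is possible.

1.125; no

With common denominator 2^3 = 8: Σ 2^(−ℓᵢ) = 1/8 + 1/8 + 1/8 + 1/8 + 2/8 + 1/8 + 1/8 + 1/8 = 9/8 = 1.125.
Kraft's inequality requires Σ ≤ 1; here Σ = 1.125 > 1, so no such prefix code exists.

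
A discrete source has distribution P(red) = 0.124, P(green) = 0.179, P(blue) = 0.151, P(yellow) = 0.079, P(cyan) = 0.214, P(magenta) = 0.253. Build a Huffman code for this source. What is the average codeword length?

2.533 bits/symbol

Repeatedly combine the two least-probable nodes; the expected code length is the sum of the merged weights.
merge 79/1000 + 31/250 → 203/1000
merge 151/1000 + 179/1000 → 33/100
merge 203/1000 + 107/500 → 417/1000
merge 253/1000 + 33/100 → 583/1000
merge 417/1000 + 583/1000 → 1
L = 203/1000 + 33/100 + 417/1000 + 583/1000 + 1 = 2533/1000 = 2.533 bits/symbol.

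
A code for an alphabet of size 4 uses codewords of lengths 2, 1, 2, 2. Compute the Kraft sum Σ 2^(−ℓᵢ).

1.25

With common denominator 2^2 = 4: Σ 2^(−ℓᵢ) = 1/4 + 2/4 + 1/4 + 1/4 = 5/4 = 1.25.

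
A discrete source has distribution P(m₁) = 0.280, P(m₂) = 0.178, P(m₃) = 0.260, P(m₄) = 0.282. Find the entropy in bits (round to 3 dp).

H = −Σ pᵢ log₂ pᵢ.
−0.280·log₂(0.280) = 0.5142
−0.178·log₂(0.178) = 0.4432
−0.260·log₂(0.260) = 0.5053
−0.282·log₂(0.282) = 0.5150
Sum ≈ 1.9777 → 1.978 bits.

1.978 bits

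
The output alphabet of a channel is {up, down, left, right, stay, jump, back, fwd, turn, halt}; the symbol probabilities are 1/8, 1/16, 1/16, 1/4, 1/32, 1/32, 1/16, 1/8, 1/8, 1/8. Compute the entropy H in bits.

3.0625 bits

Each probability is a power of 1/2, so log₂(1/p) is an integer.
H = Σ p·log₂(1/p) = 1/8·3 + 1/16·4 + 1/16·4 + 1/4·2 + 1/32·5 + 1/32·5 + 1/16·4 + 1/8·3 + 1/8·3 + 1/8·3 = 3.0625 bits.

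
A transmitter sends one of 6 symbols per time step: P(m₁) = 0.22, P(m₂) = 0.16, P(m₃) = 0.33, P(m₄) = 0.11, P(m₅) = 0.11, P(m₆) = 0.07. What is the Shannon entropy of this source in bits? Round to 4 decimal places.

2.4005 bits

H = −Σ pᵢ log₂ pᵢ.
−0.22·log₂(0.22) = 0.4806
−0.16·log₂(0.16) = 0.4230
−0.33·log₂(0.33) = 0.5278
−0.11·log₂(0.11) = 0.3503
−0.11·log₂(0.11) = 0.3503
−0.07·log₂(0.07) = 0.2686
Sum ≈ 2.4005 → 2.4005 bits.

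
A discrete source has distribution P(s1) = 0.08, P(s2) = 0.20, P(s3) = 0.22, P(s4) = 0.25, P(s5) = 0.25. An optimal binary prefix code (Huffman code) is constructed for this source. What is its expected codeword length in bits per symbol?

Repeatedly combine the two least-probable nodes; the expected code length is the sum of the merged weights.
merge 2/25 + 1/5 → 7/25
merge 11/50 + 1/4 → 47/100
merge 1/4 + 7/25 → 53/100
merge 47/100 + 53/100 → 1
L = 7/25 + 47/100 + 53/100 + 1 = 57/25 = 2.28 bits/symbol.

2.28 bits/symbol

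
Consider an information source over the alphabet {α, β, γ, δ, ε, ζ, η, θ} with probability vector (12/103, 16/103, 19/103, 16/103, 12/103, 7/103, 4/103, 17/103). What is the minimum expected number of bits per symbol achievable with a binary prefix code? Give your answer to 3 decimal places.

Repeatedly combine the two least-probable nodes; the expected code length is the sum of the merged weights.
merge 4/103 + 7/103 → 11/103
merge 11/103 + 12/103 → 23/103
merge 12/103 + 16/103 → 28/103
merge 16/103 + 17/103 → 33/103
merge 19/103 + 23/103 → 42/103
merge 28/103 + 33/103 → 61/103
merge 42/103 + 61/103 → 1
L = 11/103 + 23/103 + 28/103 + 33/103 + 42/103 + 61/103 + 1 = 301/103 ≈ 2.922 bits/symbol.

2.922 bits/symbol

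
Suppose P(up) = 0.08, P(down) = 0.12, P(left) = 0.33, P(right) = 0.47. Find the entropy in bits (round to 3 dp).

H = −Σ pᵢ log₂ pᵢ.
−0.08·log₂(0.08) = 0.2915
−0.12·log₂(0.12) = 0.3671
−0.33·log₂(0.33) = 0.5278
−0.47·log₂(0.47) = 0.5120
Sum ≈ 1.6984 → 1.698 bits.

1.698 bits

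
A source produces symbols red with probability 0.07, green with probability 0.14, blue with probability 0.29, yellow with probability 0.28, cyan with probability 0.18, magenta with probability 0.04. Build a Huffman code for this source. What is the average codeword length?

Repeatedly combine the two least-probable nodes; the expected code length is the sum of the merged weights.
merge 1/25 + 7/100 → 11/100
merge 11/100 + 7/50 → 1/4
merge 9/50 + 1/4 → 43/100
merge 7/25 + 29/100 → 57/100
merge 43/100 + 57/100 → 1
L = 11/100 + 1/4 + 43/100 + 57/100 + 1 = 59/25 = 2.36 bits/symbol.

2.36 bits/symbol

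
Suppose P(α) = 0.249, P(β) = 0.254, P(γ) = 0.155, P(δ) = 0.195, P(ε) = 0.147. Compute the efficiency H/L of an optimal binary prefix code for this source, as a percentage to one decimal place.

99.3%

Entropy H = −Σ p log₂ p ≈ 2.2850 bits.
Huffman merges: 147/1000+31/200→151/500; 39/200+249/1000→111/250; 127/500+151/500→139/250; 111/250+139/250→1. L = 1151/500 ≈ 2.3020.
Efficiency = H/L = 2.2850/2.3020 = 99.3%.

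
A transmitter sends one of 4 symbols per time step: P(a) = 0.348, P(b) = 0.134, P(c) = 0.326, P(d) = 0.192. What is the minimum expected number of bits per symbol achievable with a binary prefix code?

1.978 bits/symbol

Repeatedly combine the two least-probable nodes; the expected code length is the sum of the merged weights.
merge 67/500 + 24/125 → 163/500
merge 163/500 + 163/500 → 163/250
merge 87/250 + 163/250 → 1
L = 163/500 + 163/250 + 1 = 989/500 = 1.978 bits/symbol.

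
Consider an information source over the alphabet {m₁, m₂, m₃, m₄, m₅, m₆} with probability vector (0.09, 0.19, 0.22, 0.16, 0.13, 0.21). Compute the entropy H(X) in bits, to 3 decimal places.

H = −Σ pᵢ log₂ pᵢ.
−0.09·log₂(0.09) = 0.3127
−0.19·log₂(0.19) = 0.4552
−0.22·log₂(0.22) = 0.4806
−0.16·log₂(0.16) = 0.4230
−0.13·log₂(0.13) = 0.3826
−0.21·log₂(0.21) = 0.4728
Sum ≈ 2.5269 → 2.527 bits.

2.527 bits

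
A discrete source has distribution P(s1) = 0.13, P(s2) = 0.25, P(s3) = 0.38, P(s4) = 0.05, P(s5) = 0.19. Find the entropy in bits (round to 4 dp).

2.0844 bits

H = −Σ pᵢ log₂ pᵢ.
−0.13·log₂(0.13) = 0.3826
−0.25·log₂(0.25) = 0.5000
−0.38·log₂(0.38) = 0.5305
−0.05·log₂(0.05) = 0.2161
−0.19·log₂(0.19) = 0.4552
Sum ≈ 2.0844 → 2.0844 bits.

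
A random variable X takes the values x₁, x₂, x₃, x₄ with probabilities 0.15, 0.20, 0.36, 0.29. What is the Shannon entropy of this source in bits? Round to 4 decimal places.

H = −Σ pᵢ log₂ pᵢ.
−0.15·log₂(0.15) = 0.4105
−0.20·log₂(0.20) = 0.4644
−0.36·log₂(0.36) = 0.5306
−0.29·log₂(0.29) = 0.5179
Sum ≈ 1.9234 → 1.9234 bits.

1.9234 bits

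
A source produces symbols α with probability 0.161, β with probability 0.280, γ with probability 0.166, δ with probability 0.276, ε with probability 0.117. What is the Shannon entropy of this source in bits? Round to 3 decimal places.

H = −Σ pᵢ log₂ pᵢ.
−0.161·log₂(0.161) = 0.4242
−0.280·log₂(0.280) = 0.5142
−0.166·log₂(0.166) = 0.4301
−0.276·log₂(0.276) = 0.5126
−0.117·log₂(0.117) = 0.3622
Sum ≈ 2.2433 → 2.243 bits.

2.243 bits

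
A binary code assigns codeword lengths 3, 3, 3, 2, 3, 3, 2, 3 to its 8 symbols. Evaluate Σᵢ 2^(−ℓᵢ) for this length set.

1.25

With common denominator 2^3 = 8: Σ 2^(−ℓᵢ) = 1/8 + 1/8 + 1/8 + 2/8 + 1/8 + 1/8 + 2/8 + 1/8 = 10/8 = 1.25.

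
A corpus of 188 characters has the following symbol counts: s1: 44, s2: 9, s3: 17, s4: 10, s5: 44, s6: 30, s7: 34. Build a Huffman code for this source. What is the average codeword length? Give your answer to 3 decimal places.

Probabilities are the counts divided by 188.
Repeatedly combine the two least-probable nodes; the expected code length is the sum of the merged weights.
merge 9/188 + 5/94 → 19/188
merge 17/188 + 19/188 → 9/47
merge 15/94 + 17/94 → 16/47
merge 9/47 + 11/47 → 20/47
merge 11/47 + 16/47 → 27/47
merge 20/47 + 27/47 → 1
L = 19/188 + 9/47 + 16/47 + 20/47 + 27/47 + 1 = 495/188 ≈ 2.633 bits/symbol.

2.633 bits/symbol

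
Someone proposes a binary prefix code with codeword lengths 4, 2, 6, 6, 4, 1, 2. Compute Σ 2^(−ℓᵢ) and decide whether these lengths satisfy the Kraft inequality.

1.15625; no

With common denominator 2^6 = 64: Σ 2^(−ℓᵢ) = 4/64 + 16/64 + 1/64 + 1/64 + 4/64 + 32/64 + 16/64 = 74/64 = 1.15625.
Kraft's inequality requires Σ ≤ 1; here Σ = 1.15625 > 1, so no such prefix code exists.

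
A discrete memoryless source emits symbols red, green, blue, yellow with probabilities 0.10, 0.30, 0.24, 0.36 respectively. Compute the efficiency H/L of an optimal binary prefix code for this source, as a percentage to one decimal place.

Entropy H = −Σ p log₂ p ≈ 1.8780 bits.
Huffman merges: 1/10+6/25→17/50; 3/10+17/50→16/25; 9/25+16/25→1. L = 99/50 ≈ 1.9800.
Efficiency = H/L = 1.8780/1.9800 = 94.9%.

94.9%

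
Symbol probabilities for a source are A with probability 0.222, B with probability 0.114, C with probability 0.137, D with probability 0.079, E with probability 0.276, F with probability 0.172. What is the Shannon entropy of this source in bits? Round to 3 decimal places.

H = −Σ pᵢ log₂ pᵢ.
−0.222·log₂(0.222) = 0.4820
−0.114·log₂(0.114) = 0.3571
−0.137·log₂(0.137) = 0.3929
−0.079·log₂(0.079) = 0.2893
−0.276·log₂(0.276) = 0.5126
−0.172·log₂(0.172) = 0.4368
Sum ≈ 2.4708 → 2.471 bits.

2.471 bits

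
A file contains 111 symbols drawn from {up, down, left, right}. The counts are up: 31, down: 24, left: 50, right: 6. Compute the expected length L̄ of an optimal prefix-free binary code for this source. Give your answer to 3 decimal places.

Probabilities are the counts divided by 111.
Repeatedly combine the two least-probable nodes; the expected code length is the sum of the merged weights.
merge 2/37 + 8/37 → 10/37
merge 10/37 + 31/111 → 61/111
merge 50/111 + 61/111 → 1
L = 10/37 + 61/111 + 1 = 202/111 ≈ 1.820 bits/symbol.

1.820 bits/symbol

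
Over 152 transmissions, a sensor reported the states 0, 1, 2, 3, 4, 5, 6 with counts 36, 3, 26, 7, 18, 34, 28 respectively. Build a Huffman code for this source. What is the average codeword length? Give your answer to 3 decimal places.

Probabilities are the counts divided by 152.
Repeatedly combine the two least-probable nodes; the expected code length is the sum of the merged weights.
merge 3/152 + 7/152 → 5/76
merge 5/76 + 9/76 → 7/38
merge 13/76 + 7/38 → 27/76
merge 7/38 + 17/76 → 31/76
merge 9/38 + 27/76 → 45/76
merge 31/76 + 45/76 → 1
L = 5/76 + 7/38 + 27/76 + 31/76 + 45/76 + 1 = 99/38 ≈ 2.605 bits/symbol.

2.605 bits/symbol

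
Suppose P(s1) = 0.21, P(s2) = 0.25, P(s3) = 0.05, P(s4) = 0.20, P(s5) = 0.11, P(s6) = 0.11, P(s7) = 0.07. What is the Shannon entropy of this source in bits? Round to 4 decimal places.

H = −Σ pᵢ log₂ pᵢ.
−0.21·log₂(0.21) = 0.4728
−0.25·log₂(0.25) = 0.5000
−0.05·log₂(0.05) = 0.2161
−0.20·log₂(0.20) = 0.4644
−0.11·log₂(0.11) = 0.3503
−0.11·log₂(0.11) = 0.3503
−0.07·log₂(0.07) = 0.2686
Sum ≈ 2.6224 → 2.6224 bits.

2.6224 bits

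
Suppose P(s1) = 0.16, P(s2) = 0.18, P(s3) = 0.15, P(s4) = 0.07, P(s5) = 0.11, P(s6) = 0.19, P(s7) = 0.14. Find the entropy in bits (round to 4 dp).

2.7500 bits

H = −Σ pᵢ log₂ pᵢ.
−0.16·log₂(0.16) = 0.4230
−0.18·log₂(0.18) = 0.4453
−0.15·log₂(0.15) = 0.4105
−0.07·log₂(0.07) = 0.2686
−0.11·log₂(0.11) = 0.3503
−0.19·log₂(0.19) = 0.4552
−0.14·log₂(0.14) = 0.3971
Sum ≈ 2.7500 → 2.7500 bits.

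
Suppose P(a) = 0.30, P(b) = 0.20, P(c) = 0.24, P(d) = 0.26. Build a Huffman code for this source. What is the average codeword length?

Repeatedly combine the two least-probable nodes; the expected code length is the sum of the merged weights.
merge 1/5 + 6/25 → 11/25
merge 13/50 + 3/10 → 14/25
merge 11/25 + 14/25 → 1
L = 11/25 + 14/25 + 1 = 2 bits/symbol.

2 bits/symbol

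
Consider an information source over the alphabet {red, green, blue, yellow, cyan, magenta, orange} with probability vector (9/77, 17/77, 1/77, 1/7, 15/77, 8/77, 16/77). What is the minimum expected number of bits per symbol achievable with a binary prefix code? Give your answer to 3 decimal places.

2.688 bits/symbol

Repeatedly combine the two least-probable nodes; the expected code length is the sum of the merged weights.
merge 1/77 + 8/77 → 9/77
merge 9/77 + 9/77 → 18/77
merge 1/7 + 15/77 → 26/77
merge 16/77 + 17/77 → 3/7
merge 18/77 + 26/77 → 4/7
merge 3/7 + 4/7 → 1
L = 9/77 + 18/77 + 26/77 + 3/7 + 4/7 + 1 = 207/77 ≈ 2.688 bits/symbol.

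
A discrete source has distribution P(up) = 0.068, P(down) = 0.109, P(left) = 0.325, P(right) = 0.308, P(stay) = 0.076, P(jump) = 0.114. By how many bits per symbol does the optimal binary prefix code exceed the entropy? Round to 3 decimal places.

Entropy H = −Σ p log₂ p ≈ 2.3022 bits.
Huffman merges: 17/250+19/250→18/125; 109/1000+57/500→223/1000; 18/125+223/1000→367/1000; 77/250+13/40→633/1000; 367/1000+633/1000→1. L = 2367/1000 ≈ 2.3670.
L − H = 2.3670 − 2.3022 = 0.065 bits.

0.065 bits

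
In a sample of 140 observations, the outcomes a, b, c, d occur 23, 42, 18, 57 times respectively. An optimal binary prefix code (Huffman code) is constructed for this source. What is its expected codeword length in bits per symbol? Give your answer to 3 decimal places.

1.886 bits/symbol

Probabilities are the counts divided by 140.
Repeatedly combine the two least-probable nodes; the expected code length is the sum of the merged weights.
merge 9/70 + 23/140 → 41/140
merge 41/140 + 3/10 → 83/140
merge 57/140 + 83/140 → 1
L = 41/140 + 83/140 + 1 = 66/35 ≈ 1.886 bits/symbol.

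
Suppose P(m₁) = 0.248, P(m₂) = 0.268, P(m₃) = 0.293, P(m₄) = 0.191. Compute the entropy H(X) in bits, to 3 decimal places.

1.983 bits

H = −Σ pᵢ log₂ pᵢ.
−0.248·log₂(0.248) = 0.4989
−0.268·log₂(0.268) = 0.5091
−0.293·log₂(0.293) = 0.5189
−0.191·log₂(0.191) = 0.4562
Sum ≈ 1.9831 → 1.983 bits.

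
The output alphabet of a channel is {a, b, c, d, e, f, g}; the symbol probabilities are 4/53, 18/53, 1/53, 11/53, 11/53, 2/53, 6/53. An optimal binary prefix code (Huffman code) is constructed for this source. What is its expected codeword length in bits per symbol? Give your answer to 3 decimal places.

Repeatedly combine the two least-probable nodes; the expected code length is the sum of the merged weights.
merge 1/53 + 2/53 → 3/53
merge 3/53 + 4/53 → 7/53
merge 6/53 + 7/53 → 13/53
merge 11/53 + 11/53 → 22/53
merge 13/53 + 18/53 → 31/53
merge 22/53 + 31/53 → 1
L = 3/53 + 7/53 + 13/53 + 22/53 + 31/53 + 1 = 129/53 ≈ 2.434 bits/symbol.

2.434 bits/symbol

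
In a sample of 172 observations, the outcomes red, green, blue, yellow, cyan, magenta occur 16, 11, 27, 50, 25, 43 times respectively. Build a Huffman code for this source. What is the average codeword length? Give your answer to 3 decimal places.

2.459 bits/symbol

Probabilities are the counts divided by 172.
Repeatedly combine the two least-probable nodes; the expected code length is the sum of the merged weights.
merge 11/172 + 4/43 → 27/172
merge 25/172 + 27/172 → 13/43
merge 27/172 + 1/4 → 35/86
merge 25/86 + 13/43 → 51/86
merge 35/86 + 51/86 → 1
L = 27/172 + 13/43 + 35/86 + 51/86 + 1 = 423/172 ≈ 2.459 bits/symbol.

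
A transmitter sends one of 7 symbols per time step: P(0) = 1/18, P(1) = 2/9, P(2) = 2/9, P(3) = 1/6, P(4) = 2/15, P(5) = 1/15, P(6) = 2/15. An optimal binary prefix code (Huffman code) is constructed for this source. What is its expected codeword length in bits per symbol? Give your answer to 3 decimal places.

2.678 bits/symbol

Repeatedly combine the two least-probable nodes; the expected code length is the sum of the merged weights.
merge 1/18 + 1/15 → 11/90
merge 11/90 + 2/15 → 23/90
merge 2/15 + 1/6 → 3/10
merge 2/9 + 2/9 → 4/9
merge 23/90 + 3/10 → 5/9
merge 4/9 + 5/9 → 1
L = 11/90 + 23/90 + 3/10 + 4/9 + 5/9 + 1 = 241/90 ≈ 2.678 bits/symbol.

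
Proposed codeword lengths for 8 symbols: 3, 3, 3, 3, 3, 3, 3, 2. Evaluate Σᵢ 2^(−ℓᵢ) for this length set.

With common denominator 2^3 = 8: Σ 2^(−ℓᵢ) = 1/8 + 1/8 + 1/8 + 1/8 + 1/8 + 1/8 + 1/8 + 2/8 = 9/8 = 1.125.

1.125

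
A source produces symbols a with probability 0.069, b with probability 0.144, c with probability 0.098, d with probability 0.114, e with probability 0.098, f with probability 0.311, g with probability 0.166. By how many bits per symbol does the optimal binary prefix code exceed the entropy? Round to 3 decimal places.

Entropy H = −Σ p log₂ p ≈ 2.6368 bits.
Huffman merges: 69/1000+49/500→167/1000; 49/500+57/500→53/250; 18/125+83/500→31/100; 167/1000+53/250→379/1000; 31/100+311/1000→621/1000; 379/1000+621/1000→1. L = 2689/1000 ≈ 2.6890.
L − H = 2.6890 − 2.6368 = 0.052 bits.

0.052 bits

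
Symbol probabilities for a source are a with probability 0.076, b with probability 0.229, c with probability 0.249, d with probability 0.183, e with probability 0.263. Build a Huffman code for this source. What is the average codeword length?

2.259 bits/symbol

Repeatedly combine the two least-probable nodes; the expected code length is the sum of the merged weights.
merge 19/250 + 183/1000 → 259/1000
merge 229/1000 + 249/1000 → 239/500
merge 259/1000 + 263/1000 → 261/500
merge 239/500 + 261/500 → 1
L = 259/1000 + 239/500 + 261/500 + 1 = 2259/1000 = 2.259 bits/symbol.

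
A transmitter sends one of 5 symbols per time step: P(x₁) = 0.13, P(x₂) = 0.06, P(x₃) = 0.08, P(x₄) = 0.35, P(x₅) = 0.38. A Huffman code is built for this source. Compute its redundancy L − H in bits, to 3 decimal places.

Entropy H = −Σ p log₂ p ≈ 1.9782 bits.
Huffman merges: 3/50+2/25→7/50; 13/100+7/50→27/100; 27/100+7/20→31/50; 19/50+31/50→1. L = 203/100 ≈ 2.0300.
L − H = 2.0300 − 1.9782 = 0.052 bits.

0.052 bits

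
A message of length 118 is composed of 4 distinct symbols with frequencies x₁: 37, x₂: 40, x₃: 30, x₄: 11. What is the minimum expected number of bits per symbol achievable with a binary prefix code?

Probabilities are the counts divided by 118.
Repeatedly combine the two least-probable nodes; the expected code length is the sum of the merged weights.
merge 11/118 + 15/59 → 41/118
merge 37/118 + 20/59 → 77/118
merge 41/118 + 77/118 → 1
L = 41/118 + 77/118 + 1 = 2 bits/symbol.

2 bits/symbol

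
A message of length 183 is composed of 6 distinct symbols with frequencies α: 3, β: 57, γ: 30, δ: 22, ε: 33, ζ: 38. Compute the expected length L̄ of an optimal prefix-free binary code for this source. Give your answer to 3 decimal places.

2.437 bits/symbol

Probabilities are the counts divided by 183.
Repeatedly combine the two least-probable nodes; the expected code length is the sum of the merged weights.
merge 1/61 + 22/183 → 25/183
merge 25/183 + 10/61 → 55/183
merge 11/61 + 38/183 → 71/183
merge 55/183 + 19/61 → 112/183
merge 71/183 + 112/183 → 1
L = 25/183 + 55/183 + 71/183 + 112/183 + 1 = 446/183 ≈ 2.437 bits/symbol.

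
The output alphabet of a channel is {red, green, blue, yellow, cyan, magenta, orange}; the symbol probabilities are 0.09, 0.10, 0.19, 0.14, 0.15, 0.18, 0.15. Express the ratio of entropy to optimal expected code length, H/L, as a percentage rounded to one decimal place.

Entropy H = −Σ p log₂ p ≈ 2.7636 bits.
Huffman merges: 9/100+1/10→19/100; 7/50+3/20→29/100; 3/20+9/50→33/100; 19/100+19/100→19/50; 29/100+33/100→31/50; 19/50+31/50→1. L = 281/100 ≈ 2.8100.
Efficiency = H/L = 2.7636/2.8100 = 98.3%.

98.3%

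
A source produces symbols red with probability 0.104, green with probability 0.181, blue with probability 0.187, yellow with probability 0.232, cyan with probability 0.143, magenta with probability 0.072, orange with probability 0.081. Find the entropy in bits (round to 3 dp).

2.696 bits

H = −Σ pᵢ log₂ pᵢ.
−0.104·log₂(0.104) = 0.3396
−0.181·log₂(0.181) = 0.4463
−0.187·log₂(0.187) = 0.4523
−0.232·log₂(0.232) = 0.4890
−0.143·log₂(0.143) = 0.4012
−0.072·log₂(0.072) = 0.2733
−0.081·log₂(0.081) = 0.2937
Sum ≈ 2.6955 → 2.696 bits.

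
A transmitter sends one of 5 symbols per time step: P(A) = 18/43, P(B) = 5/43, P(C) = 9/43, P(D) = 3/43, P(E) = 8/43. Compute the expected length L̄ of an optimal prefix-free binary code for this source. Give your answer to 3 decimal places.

2.140 bits/symbol

Repeatedly combine the two least-probable nodes; the expected code length is the sum of the merged weights.
merge 3/43 + 5/43 → 8/43
merge 8/43 + 8/43 → 16/43
merge 9/43 + 16/43 → 25/43
merge 18/43 + 25/43 → 1
L = 8/43 + 16/43 + 25/43 + 1 = 92/43 ≈ 2.140 bits/symbol.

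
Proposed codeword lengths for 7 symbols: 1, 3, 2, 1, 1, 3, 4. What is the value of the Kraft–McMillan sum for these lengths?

2.0625

With common denominator 2^4 = 16: Σ 2^(−ℓᵢ) = 8/16 + 2/16 + 4/16 + 8/16 + 8/16 + 2/16 + 1/16 = 33/16 = 2.0625.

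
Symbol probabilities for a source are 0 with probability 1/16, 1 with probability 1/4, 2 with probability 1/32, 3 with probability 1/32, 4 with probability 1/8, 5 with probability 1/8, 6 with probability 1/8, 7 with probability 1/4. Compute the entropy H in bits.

2.6875 bits

Each probability is a power of 1/2, so log₂(1/p) is an integer.
H = Σ p·log₂(1/p) = 1/16·4 + 1/4·2 + 1/32·5 + 1/32·5 + 1/8·3 + 1/8·3 + 1/8·3 + 1/4·2 = 2.6875 bits.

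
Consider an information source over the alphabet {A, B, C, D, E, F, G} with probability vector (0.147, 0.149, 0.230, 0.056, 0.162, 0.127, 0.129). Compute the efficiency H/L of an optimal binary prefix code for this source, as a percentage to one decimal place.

Entropy H = −Σ p log₂ p ≈ 2.7210 bits.
Huffman merges: 7/125+127/1000→183/1000; 129/1000+147/1000→69/250; 149/1000+81/500→311/1000; 183/1000+23/100→413/1000; 69/250+311/1000→587/1000; 413/1000+587/1000→1. L = 277/100 ≈ 2.7700.
Efficiency = H/L = 2.7210/2.7700 = 98.2%.

98.2%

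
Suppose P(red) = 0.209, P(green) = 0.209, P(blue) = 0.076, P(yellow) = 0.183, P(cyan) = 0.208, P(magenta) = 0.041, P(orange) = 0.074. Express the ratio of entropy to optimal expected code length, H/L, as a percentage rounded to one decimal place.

Entropy H = −Σ p log₂ p ≈ 2.6130 bits.
Huffman merges: 41/1000+37/500→23/200; 19/250+23/200→191/1000; 183/1000+191/1000→187/500; 26/125+209/1000→417/1000; 209/1000+187/500→583/1000; 417/1000+583/1000→1. L = 67/25 ≈ 2.6800.
Efficiency = H/L = 2.6130/2.6800 = 97.5%.

97.5%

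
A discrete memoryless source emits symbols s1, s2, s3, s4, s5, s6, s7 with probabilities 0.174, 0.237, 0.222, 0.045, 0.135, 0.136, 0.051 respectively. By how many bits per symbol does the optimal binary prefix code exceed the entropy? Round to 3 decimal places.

0.022 bits

Entropy H = −Σ p log₂ p ≈ 2.6150 bits.
Huffman merges: 9/200+51/1000→12/125; 12/125+27/200→231/1000; 17/125+87/500→31/100; 111/500+231/1000→453/1000; 237/1000+31/100→547/1000; 453/1000+547/1000→1. L = 2637/1000 ≈ 2.6370.
L − H = 2.6370 − 2.6150 = 0.022 bits.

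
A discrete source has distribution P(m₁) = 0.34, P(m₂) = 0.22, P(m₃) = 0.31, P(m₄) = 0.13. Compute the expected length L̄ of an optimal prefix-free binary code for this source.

Repeatedly combine the two least-probable nodes; the expected code length is the sum of the merged weights.
merge 13/100 + 11/50 → 7/20
merge 31/100 + 17/50 → 13/20
merge 7/20 + 13/20 → 1
L = 7/20 + 13/20 + 1 = 2 bits/symbol.

2 bits/symbol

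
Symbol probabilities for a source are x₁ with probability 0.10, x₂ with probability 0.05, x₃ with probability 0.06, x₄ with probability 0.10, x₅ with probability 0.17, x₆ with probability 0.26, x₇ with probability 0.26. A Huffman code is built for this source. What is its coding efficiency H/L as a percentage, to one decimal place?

Entropy H = −Σ p log₂ p ≈ 2.5692 bits.
Huffman merges: 1/20+3/50→11/100; 1/10+1/10→1/5; 11/100+17/100→7/25; 1/5+13/50→23/50; 13/50+7/25→27/50; 23/50+27/50→1. L = 259/100 ≈ 2.5900.
Efficiency = H/L = 2.5692/2.5900 = 99.2%.

99.2%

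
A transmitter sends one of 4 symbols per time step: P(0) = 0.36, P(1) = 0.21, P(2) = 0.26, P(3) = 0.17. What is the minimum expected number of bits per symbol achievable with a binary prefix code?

Repeatedly combine the two least-probable nodes; the expected code length is the sum of the merged weights.
merge 17/100 + 21/100 → 19/50
merge 13/50 + 9/25 → 31/50
merge 19/50 + 31/50 → 1
L = 19/50 + 31/50 + 1 = 2 bits/symbol.

2 bits/symbol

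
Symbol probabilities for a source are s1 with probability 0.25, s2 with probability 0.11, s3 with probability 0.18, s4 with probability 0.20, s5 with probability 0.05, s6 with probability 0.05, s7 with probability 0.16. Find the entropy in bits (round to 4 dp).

H = −Σ pᵢ log₂ pᵢ.
−0.25·log₂(0.25) = 0.5000
−0.11·log₂(0.11) = 0.3503
−0.18·log₂(0.18) = 0.4453
−0.20·log₂(0.20) = 0.4644
−0.05·log₂(0.05) = 0.2161
−0.05·log₂(0.05) = 0.2161
−0.16·log₂(0.16) = 0.4230
Sum ≈ 2.6152 → 2.6152 bits.

2.6152 bits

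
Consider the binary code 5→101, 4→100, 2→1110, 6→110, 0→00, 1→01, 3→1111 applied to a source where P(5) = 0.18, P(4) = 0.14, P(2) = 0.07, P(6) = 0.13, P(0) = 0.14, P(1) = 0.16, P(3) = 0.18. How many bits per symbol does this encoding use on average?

2.95 bits/symbol

L̄ = Σ pᵢ·ℓᵢ = 0.18·3 + 0.14·3 + 0.07·4 + 0.13·3 + 0.14·2 + 0.16·2 + 0.18·4 = 2.95 bits/symbol.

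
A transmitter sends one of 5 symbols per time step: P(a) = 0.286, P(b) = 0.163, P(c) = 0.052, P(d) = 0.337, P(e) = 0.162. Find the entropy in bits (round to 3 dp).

2.119 bits

H = −Σ pᵢ log₂ pᵢ.
−0.286·log₂(0.286) = 0.5165
−0.163·log₂(0.163) = 0.4266
−0.052·log₂(0.052) = 0.2218
−0.337·log₂(0.337) = 0.5288
−0.162·log₂(0.162) = 0.4254
Sum ≈ 2.1191 → 2.119 bits.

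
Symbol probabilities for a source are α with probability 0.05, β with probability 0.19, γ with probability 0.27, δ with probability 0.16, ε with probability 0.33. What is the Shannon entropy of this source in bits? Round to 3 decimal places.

H = −Σ pᵢ log₂ pᵢ.
−0.05·log₂(0.05) = 0.2161
−0.19·log₂(0.19) = 0.4552
−0.27·log₂(0.27) = 0.5100
−0.16·log₂(0.16) = 0.4230
−0.33·log₂(0.33) = 0.5278
Sum ≈ 2.1322 → 2.132 bits.

2.132 bits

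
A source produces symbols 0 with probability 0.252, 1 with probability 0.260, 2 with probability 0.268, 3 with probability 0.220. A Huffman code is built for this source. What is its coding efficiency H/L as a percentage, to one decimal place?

99.8%

Entropy H = −Σ p log₂ p ≈ 1.9961 bits.
Huffman merges: 11/50+63/250→59/125; 13/50+67/250→66/125; 59/125+66/125→1. L = 2 ≈ 2.0000.
Efficiency = H/L = 1.9961/2.0000 = 99.8%.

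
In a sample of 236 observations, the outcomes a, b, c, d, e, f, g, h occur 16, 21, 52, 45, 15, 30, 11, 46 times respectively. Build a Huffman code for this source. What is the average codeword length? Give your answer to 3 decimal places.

2.852 bits/symbol

Probabilities are the counts divided by 236.
Repeatedly combine the two least-probable nodes; the expected code length is the sum of the merged weights.
merge 11/236 + 15/236 → 13/118
merge 4/59 + 21/236 → 37/236
merge 13/118 + 15/118 → 14/59
merge 37/236 + 45/236 → 41/118
merge 23/118 + 13/59 → 49/118
merge 14/59 + 41/118 → 69/118
merge 49/118 + 69/118 → 1
L = 13/118 + 37/236 + 14/59 + 41/118 + 49/118 + 69/118 + 1 = 673/236 ≈ 2.852 bits/symbol.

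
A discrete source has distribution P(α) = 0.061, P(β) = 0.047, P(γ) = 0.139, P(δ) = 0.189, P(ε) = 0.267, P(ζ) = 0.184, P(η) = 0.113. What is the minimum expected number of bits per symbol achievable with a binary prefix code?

Repeatedly combine the two least-probable nodes; the expected code length is the sum of the merged weights.
merge 47/1000 + 61/1000 → 27/250
merge 27/250 + 113/1000 → 221/1000
merge 139/1000 + 23/125 → 323/1000
merge 189/1000 + 221/1000 → 41/100
merge 267/1000 + 323/1000 → 59/100
merge 41/100 + 59/100 → 1
L = 27/250 + 221/1000 + 323/1000 + 41/100 + 59/100 + 1 = 663/250 = 2.652 bits/symbol.

2.652 bits/symbol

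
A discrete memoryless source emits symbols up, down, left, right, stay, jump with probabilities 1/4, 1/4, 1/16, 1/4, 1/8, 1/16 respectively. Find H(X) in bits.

2.375 bits

Each probability is a power of 1/2, so log₂(1/p) is an integer.
H = Σ p·log₂(1/p) = 1/4·2 + 1/4·2 + 1/16·4 + 1/4·2 + 1/8·3 + 1/16·4 = 2.375 bits.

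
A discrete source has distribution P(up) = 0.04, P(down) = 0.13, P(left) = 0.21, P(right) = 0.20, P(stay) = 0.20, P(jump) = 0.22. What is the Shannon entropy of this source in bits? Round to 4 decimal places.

2.4506 bits

H = −Σ pᵢ log₂ pᵢ.
−0.04·log₂(0.04) = 0.1858
−0.13·log₂(0.13) = 0.3826
−0.21·log₂(0.21) = 0.4728
−0.20·log₂(0.20) = 0.4644
−0.20·log₂(0.20) = 0.4644
−0.22·log₂(0.22) = 0.4806
Sum ≈ 2.4506 → 2.4506 bits.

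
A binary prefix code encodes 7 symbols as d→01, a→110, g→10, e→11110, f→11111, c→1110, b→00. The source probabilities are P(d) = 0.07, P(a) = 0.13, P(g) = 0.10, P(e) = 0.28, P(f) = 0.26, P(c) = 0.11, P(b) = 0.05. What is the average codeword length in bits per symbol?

L̄ = Σ pᵢ·ℓᵢ = 0.07·2 + 0.13·3 + 0.10·2 + 0.28·5 + 0.26·5 + 0.11·4 + 0.05·2 = 3.97 bits/symbol.

3.97 bits/symbol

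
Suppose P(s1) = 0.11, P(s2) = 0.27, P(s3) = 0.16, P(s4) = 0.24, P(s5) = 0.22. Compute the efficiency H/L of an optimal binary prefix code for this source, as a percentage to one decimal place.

Entropy H = −Σ p log₂ p ≈ 2.2580 bits.
Huffman merges: 11/100+4/25→27/100; 11/50+6/25→23/50; 27/100+27/100→27/50; 23/50+27/50→1. L = 227/100 ≈ 2.2700.
Efficiency = H/L = 2.2580/2.2700 = 99.5%.

99.5%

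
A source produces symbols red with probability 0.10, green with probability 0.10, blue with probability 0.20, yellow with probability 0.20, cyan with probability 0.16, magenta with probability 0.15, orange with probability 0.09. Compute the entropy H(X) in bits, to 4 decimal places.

H = −Σ pᵢ log₂ pᵢ.
−0.10·log₂(0.10) = 0.3322
−0.10·log₂(0.10) = 0.3322
−0.20·log₂(0.20) = 0.4644
−0.20·log₂(0.20) = 0.4644
−0.16·log₂(0.16) = 0.4230
−0.15·log₂(0.15) = 0.4105
−0.09·log₂(0.09) = 0.3127
Sum ≈ 2.7394 → 2.7394 bits.

2.7394 bits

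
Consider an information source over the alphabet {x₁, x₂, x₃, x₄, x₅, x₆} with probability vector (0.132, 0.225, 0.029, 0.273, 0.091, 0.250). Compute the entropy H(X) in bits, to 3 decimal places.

H = −Σ pᵢ log₂ pᵢ.
−0.132·log₂(0.132) = 0.3856
−0.225·log₂(0.225) = 0.4842
−0.029·log₂(0.029) = 0.1481
−0.273·log₂(0.273) = 0.5113
−0.091·log₂(0.091) = 0.3147
−0.250·log₂(0.250) = 0.5000
Sum ≈ 2.3440 → 2.344 bits.

2.344 bits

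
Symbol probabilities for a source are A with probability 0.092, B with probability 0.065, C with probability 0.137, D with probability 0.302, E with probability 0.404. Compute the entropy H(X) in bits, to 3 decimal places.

2.016 bits

H = −Σ pᵢ log₂ pᵢ.
−0.092·log₂(0.092) = 0.3167
−0.065·log₂(0.065) = 0.2563
−0.137·log₂(0.137) = 0.3929
−0.302·log₂(0.302) = 0.5217
−0.404·log₂(0.404) = 0.5283
Sum ≈ 2.0158 → 2.016 bits.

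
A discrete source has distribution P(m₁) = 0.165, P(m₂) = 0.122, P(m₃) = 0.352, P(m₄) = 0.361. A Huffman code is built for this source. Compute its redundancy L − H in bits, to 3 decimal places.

0.066 bits

Entropy H = −Σ p log₂ p ≈ 1.8601 bits.
Huffman merges: 61/500+33/200→287/1000; 287/1000+44/125→639/1000; 361/1000+639/1000→1. L = 963/500 ≈ 1.9260.
L − H = 1.9260 − 1.8601 = 0.066 bits.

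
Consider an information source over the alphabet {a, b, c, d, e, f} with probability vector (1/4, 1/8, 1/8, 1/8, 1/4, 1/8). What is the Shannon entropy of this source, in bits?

Each probability is a power of 1/2, so log₂(1/p) is an integer.
H = Σ p·log₂(1/p) = 1/4·2 + 1/8·3 + 1/8·3 + 1/8·3 + 1/4·2 + 1/8·3 = 2.5 bits.

2.5 bits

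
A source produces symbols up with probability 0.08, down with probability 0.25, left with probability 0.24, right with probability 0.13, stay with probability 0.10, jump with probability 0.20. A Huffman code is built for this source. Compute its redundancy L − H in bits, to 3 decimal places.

0.025 bits

Entropy H = −Σ p log₂ p ≈ 2.4649 bits.
Huffman merges: 2/25+1/10→9/50; 13/100+9/50→31/100; 1/5+6/25→11/25; 1/4+31/100→14/25; 11/25+14/25→1. L = 249/100 ≈ 2.4900.
L − H = 2.4900 − 2.4649 = 0.025 bits.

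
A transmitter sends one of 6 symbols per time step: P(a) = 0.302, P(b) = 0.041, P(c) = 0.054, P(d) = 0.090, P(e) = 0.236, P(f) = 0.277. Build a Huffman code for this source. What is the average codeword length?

2.28 bits/symbol

Repeatedly combine the two least-probable nodes; the expected code length is the sum of the merged weights.
merge 41/1000 + 27/500 → 19/200
merge 9/100 + 19/200 → 37/200
merge 37/200 + 59/250 → 421/1000
merge 277/1000 + 151/500 → 579/1000
merge 421/1000 + 579/1000 → 1
L = 19/200 + 37/200 + 421/1000 + 579/1000 + 1 = 57/25 = 2.28 bits/symbol.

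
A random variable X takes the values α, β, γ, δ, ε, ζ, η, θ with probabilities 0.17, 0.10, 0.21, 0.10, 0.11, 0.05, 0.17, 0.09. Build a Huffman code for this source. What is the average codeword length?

2.93 bits/symbol

Repeatedly combine the two least-probable nodes; the expected code length is the sum of the merged weights.
merge 1/20 + 9/100 → 7/50
merge 1/10 + 1/10 → 1/5
merge 11/100 + 7/50 → 1/4
merge 17/100 + 17/100 → 17/50
merge 1/5 + 21/100 → 41/100
merge 1/4 + 17/50 → 59/100
merge 41/100 + 59/100 → 1
L = 7/50 + 1/5 + 1/4 + 17/50 + 41/100 + 59/100 + 1 = 293/100 = 2.93 bits/symbol.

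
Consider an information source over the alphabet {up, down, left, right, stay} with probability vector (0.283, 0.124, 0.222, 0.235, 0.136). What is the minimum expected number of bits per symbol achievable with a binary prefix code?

2.26 bits/symbol

Repeatedly combine the two least-probable nodes; the expected code length is the sum of the merged weights.
merge 31/250 + 17/125 → 13/50
merge 111/500 + 47/200 → 457/1000
merge 13/50 + 283/1000 → 543/1000
merge 457/1000 + 543/1000 → 1
L = 13/50 + 457/1000 + 543/1000 + 1 = 113/50 = 2.26 bits/symbol.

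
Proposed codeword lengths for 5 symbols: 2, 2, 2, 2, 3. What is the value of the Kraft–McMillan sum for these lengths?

1.125

With common denominator 2^3 = 8: Σ 2^(−ℓᵢ) = 2/8 + 2/8 + 2/8 + 2/8 + 1/8 = 9/8 = 1.125.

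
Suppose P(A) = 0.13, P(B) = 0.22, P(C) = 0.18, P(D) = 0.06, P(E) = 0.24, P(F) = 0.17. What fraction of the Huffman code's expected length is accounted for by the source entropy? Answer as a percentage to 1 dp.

97.7%

Entropy H = −Σ p log₂ p ≈ 2.4808 bits.
Huffman merges: 3/50+13/100→19/100; 17/100+9/50→7/20; 19/100+11/50→41/100; 6/25+7/20→59/100; 41/100+59/100→1. L = 127/50 ≈ 2.5400.
Efficiency = H/L = 2.4808/2.5400 = 97.7%.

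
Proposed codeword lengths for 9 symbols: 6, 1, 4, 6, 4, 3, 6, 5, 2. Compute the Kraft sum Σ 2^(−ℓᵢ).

With common denominator 2^6 = 64: Σ 2^(−ℓᵢ) = 1/64 + 32/64 + 4/64 + 1/64 + 4/64 + 8/64 + 1/64 + 2/64 + 16/64 = 69/64 = 1.078125.

1.078125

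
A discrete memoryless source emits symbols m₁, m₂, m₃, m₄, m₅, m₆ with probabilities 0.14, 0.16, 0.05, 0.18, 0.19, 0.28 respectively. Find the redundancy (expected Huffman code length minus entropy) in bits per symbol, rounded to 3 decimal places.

Entropy H = −Σ p log₂ p ≈ 2.4510 bits.
Huffman merges: 1/20+7/50→19/100; 4/25+9/50→17/50; 19/100+19/100→19/50; 7/25+17/50→31/50; 19/50+31/50→1. L = 253/100 ≈ 2.5300.
L − H = 2.5300 − 2.4510 = 0.079 bits.

0.079 bits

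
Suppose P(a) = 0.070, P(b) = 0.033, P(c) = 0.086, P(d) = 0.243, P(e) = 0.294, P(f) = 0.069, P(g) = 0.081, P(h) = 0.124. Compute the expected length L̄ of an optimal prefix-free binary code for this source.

2.716 bits/symbol

Repeatedly combine the two least-probable nodes; the expected code length is the sum of the merged weights.
merge 33/1000 + 69/1000 → 51/500
merge 7/100 + 81/1000 → 151/1000
merge 43/500 + 51/500 → 47/250
merge 31/250 + 151/1000 → 11/40
merge 47/250 + 243/1000 → 431/1000
merge 11/40 + 147/500 → 569/1000
merge 431/1000 + 569/1000 → 1
L = 51/500 + 151/1000 + 47/250 + 11/40 + 431/1000 + 569/1000 + 1 = 679/250 = 2.716 bits/symbol.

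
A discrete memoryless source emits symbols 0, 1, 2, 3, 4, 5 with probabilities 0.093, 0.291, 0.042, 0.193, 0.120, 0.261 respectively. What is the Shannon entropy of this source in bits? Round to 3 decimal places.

H = −Σ pᵢ log₂ pᵢ.
−0.093·log₂(0.093) = 0.3187
−0.291·log₂(0.291) = 0.5182
−0.042·log₂(0.042) = 0.1921
−0.193·log₂(0.193) = 0.4581
−0.120·log₂(0.120) = 0.3671
−0.261·log₂(0.261) = 0.5058
Sum ≈ 2.3599 → 2.360 bits.

2.360 bits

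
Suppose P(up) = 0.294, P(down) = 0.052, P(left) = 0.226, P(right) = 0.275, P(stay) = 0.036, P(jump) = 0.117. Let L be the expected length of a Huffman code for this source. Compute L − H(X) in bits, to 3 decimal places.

Entropy H = −Σ p log₂ p ≈ 2.2729 bits.
Huffman merges: 9/250+13/250→11/125; 11/125+117/1000→41/200; 41/200+113/500→431/1000; 11/40+147/500→569/1000; 431/1000+569/1000→1. L = 2293/1000 ≈ 2.2930.
L − H = 2.2930 − 2.2729 = 0.020 bits.

0.020 bits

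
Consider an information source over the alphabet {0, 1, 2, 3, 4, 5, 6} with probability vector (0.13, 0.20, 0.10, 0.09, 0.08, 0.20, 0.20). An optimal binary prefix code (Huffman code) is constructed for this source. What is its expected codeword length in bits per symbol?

2.77 bits/symbol

Repeatedly combine the two least-probable nodes; the expected code length is the sum of the merged weights.
merge 2/25 + 9/100 → 17/100
merge 1/10 + 13/100 → 23/100
merge 17/100 + 1/5 → 37/100
merge 1/5 + 1/5 → 2/5
merge 23/100 + 37/100 → 3/5
merge 2/5 + 3/5 → 1
L = 17/100 + 23/100 + 37/100 + 2/5 + 3/5 + 1 = 277/100 = 2.77 bits/symbol.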